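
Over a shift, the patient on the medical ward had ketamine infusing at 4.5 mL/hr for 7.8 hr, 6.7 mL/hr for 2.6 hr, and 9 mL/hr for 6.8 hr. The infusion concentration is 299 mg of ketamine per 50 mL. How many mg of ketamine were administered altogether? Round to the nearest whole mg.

Concentration = 299 mg ÷ 50 mL = 5.98 mg/mL
Stage 1: 4.5 mL/hr × 7.8 hr = 35.1 mL → 35.1 mL × 5.98 mg/mL = 209.898 mg
Stage 2: 6.7 mL/hr × 2.6 hr = 17.42 mL → 17.42 mL × 5.98 mg/mL = 104.1716 mg
Stage 3: 9 mL/hr × 6.8 hr = 61.2 mL → 61.2 mL × 5.98 mg/mL = 365.976 mg
Total = 209.898 + 104.1716 + 365.976 = 680.0456 mg

680 mg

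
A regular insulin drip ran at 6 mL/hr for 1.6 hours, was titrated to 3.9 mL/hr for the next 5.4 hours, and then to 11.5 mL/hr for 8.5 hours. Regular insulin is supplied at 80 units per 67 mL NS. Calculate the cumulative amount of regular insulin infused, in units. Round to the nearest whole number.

Concentration = 80 units ÷ 67 mL = 1.19403 units/mL
Stage 1: 6 mL/hr × 1.6 hr = 9.6 mL → 9.6 mL × 1.19403 units/mL = 11.46269 units
Stage 2: 3.9 mL/hr × 5.4 hr = 21.06 mL → 21.06 mL × 1.19403 units/mL = 25.14627 units
Stage 3: 11.5 mL/hr × 8.5 hr = 97.75 mL → 97.75 mL × 1.19403 units/mL = 116.7164 units
Total = 11.46269 + 25.14627 + 116.7164 = 153.3254 units

153 units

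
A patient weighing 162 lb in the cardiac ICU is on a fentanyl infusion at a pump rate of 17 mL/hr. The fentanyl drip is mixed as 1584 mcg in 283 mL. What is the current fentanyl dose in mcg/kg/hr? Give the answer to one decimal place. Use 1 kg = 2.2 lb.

1.3 mcg/kg/hr

Weight = 162 lb ÷ 2.2 lb/kg = 73.63636 kg
Concentration = 1584 mcg ÷ 283 mL = 5.597173 mcg/mL
Drug rate = 17 mL/hr × 5.597173 mcg/mL = 95.15194 mcg/hr
95.15194 mcg/hr ÷ 73.63636 kg = 1.292187 mcg/kg/hr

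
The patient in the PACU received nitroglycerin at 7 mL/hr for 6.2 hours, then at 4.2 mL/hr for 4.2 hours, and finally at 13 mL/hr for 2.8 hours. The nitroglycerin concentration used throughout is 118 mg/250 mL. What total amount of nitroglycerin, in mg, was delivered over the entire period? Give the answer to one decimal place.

46.0 mg

Concentration = 118 mg ÷ 250 mL = 0.472 mg/mL
Stage 1: 7 mL/hr × 6.2 hr = 43.4 mL → 43.4 mL × 0.472 mg/mL = 20.4848 mg
Stage 2: 4.2 mL/hr × 4.2 hr = 17.64 mL → 17.64 mL × 0.472 mg/mL = 8.32608 mg
Stage 3: 13 mL/hr × 2.8 hr = 36.4 mL → 36.4 mL × 0.472 mg/mL = 17.1808 mg
Total = 20.4848 + 8.32608 + 17.1808 = 45.99168 mg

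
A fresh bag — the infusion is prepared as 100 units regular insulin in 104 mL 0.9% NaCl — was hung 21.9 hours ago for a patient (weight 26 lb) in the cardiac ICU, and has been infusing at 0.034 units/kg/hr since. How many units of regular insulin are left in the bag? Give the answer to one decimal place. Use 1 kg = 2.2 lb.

Weight = 26 lb ÷ 2.2 lb/kg = 11.81818 kg
Dose = 0.034 units/kg/hr × 11.81818 kg = 0.4018182 units/hr
Concentration = 100 units ÷ 104 mL = 0.9615385 units/mL
Rate = 0.4018182 units/hr ÷ 0.9615385 units/mL = 0.4178909 mL/hr
Volume infused = 0.4178909 mL/hr × 21.9 hr = 9.151811 mL
Volume remaining = 104 − 9.151811 = 94.84819 mL
Drug remaining = 94.84819 mL × 0.9615385 units/mL = 91.20018 units

91.2 units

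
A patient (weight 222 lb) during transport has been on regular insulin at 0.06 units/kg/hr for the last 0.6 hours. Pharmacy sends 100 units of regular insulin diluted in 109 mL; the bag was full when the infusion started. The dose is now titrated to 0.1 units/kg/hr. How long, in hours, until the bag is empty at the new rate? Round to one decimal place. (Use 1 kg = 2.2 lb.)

9.5 hours

Initial rate:
Weight = 222 lb ÷ 2.2 lb/kg = 100.9091 kg
Dose = 0.06 units/kg/hr × 100.9091 kg = 6.054545 units/hr
Concentration = 100 units ÷ 109 mL = 0.9174312 units/mL
Rate = 6.054545 units/hr ÷ 0.9174312 units/mL = 6.599455 mL/hr
Volume infused so far = 6.599455 mL/hr × 0.6 hr = 3.959673 mL
Volume remaining = 109 − 3.959673 = 105.0403 mL
New rate:
Dose = 0.1 units/kg/hr × 100.9091 kg = 10.09091 units/hr
Rate = 10.09091 units/hr ÷ 0.9174312 units/mL = 10.99909 mL/hr
Time remaining = 105.0403 mL ÷ 10.99909 mL/hr = 9.54991 hr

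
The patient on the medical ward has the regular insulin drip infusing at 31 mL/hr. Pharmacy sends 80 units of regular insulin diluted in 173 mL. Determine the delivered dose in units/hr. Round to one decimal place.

Concentration = 80 units ÷ 173 mL = 0.4624277 units/mL
Drug rate = 31 mL/hr × 0.4624277 units/mL = 14.33526 units/hr

14.3 units/hr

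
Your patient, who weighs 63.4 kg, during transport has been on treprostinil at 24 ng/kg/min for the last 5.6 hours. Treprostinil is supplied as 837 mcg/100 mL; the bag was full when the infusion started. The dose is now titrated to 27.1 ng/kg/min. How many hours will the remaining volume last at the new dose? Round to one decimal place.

3.2 hours

Initial rate:
Dose = 24 ng/kg/min × 63.4 kg = 1521.6 ng/min
1521.6 ng/min × 60 min/hr = 91296 ng/hr
Concentration = 837 mcg ÷ 100 mL = 8.37 mcg/mL = 8370 ng/mL
Rate = 91296 ng/hr ÷ 8370 ng/mL = 10.90753 mL/hr
Volume infused so far = 10.90753 mL/hr × 5.6 hr = 61.08215 mL
Volume remaining = 100 − 61.08215 = 38.91785 mL
New rate:
Dose = 27.1 ng/kg/min × 63.4 kg = 1718.14 ng/min
1718.14 ng/min × 60 min/hr = 103088.4 ng/hr
Rate = 103088.4 ng/hr ÷ 8370 ng/mL = 12.31642 mL/hr
Time remaining = 38.91785 mL ÷ 12.31642 mL/hr = 3.159836 hr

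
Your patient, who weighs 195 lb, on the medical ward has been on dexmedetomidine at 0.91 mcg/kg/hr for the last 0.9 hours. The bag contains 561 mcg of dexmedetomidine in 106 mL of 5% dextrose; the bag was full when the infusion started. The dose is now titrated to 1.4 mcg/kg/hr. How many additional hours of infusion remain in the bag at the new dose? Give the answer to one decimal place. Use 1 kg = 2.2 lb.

Initial rate:
Weight = 195 lb ÷ 2.2 lb/kg = 88.63636 kg
Dose = 0.91 mcg/kg/hr × 88.63636 kg = 80.65909 mcg/hr
Concentration = 561 mcg ÷ 106 mL = 5.292453 mcg/mL
Rate = 80.65909 mcg/hr ÷ 5.292453 mcg/mL = 15.2404 mL/hr
Volume infused so far = 15.2404 mL/hr × 0.9 hr = 13.71636 mL
Volume remaining = 106 − 13.71636 = 92.28364 mL
New rate:
Dose = 1.4 mcg/kg/hr × 88.63636 kg = 124.0909 mcg/hr
Rate = 124.0909 mcg/hr ÷ 5.292453 mcg/mL = 23.44677 mL/hr
Time remaining = 92.28364 mL ÷ 23.44677 mL/hr = 3.935879 hr

3.9 hours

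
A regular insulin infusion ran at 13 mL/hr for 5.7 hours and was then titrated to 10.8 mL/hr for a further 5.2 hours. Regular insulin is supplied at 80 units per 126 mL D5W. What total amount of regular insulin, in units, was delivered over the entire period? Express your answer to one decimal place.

Concentration = 80 units ÷ 126 mL = 0.6349206 units/mL
Stage 1: 13 mL/hr × 5.7 hr = 74.1 mL → 74.1 mL × 0.6349206 units/mL = 47.04762 units
Stage 2: 10.8 mL/hr × 5.2 hr = 56.16 mL → 56.16 mL × 0.6349206 units/mL = 35.65714 units
Total = 47.04762 + 35.65714 = 82.70476 units

82.7 units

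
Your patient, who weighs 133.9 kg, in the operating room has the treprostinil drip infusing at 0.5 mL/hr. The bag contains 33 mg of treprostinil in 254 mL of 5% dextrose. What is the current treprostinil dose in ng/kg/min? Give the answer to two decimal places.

8.09 ng/kg/min

Concentration = 33 mg ÷ 254 mL = 0.1299213 mg/mL = 129921.3 ng/mL
Drug rate = 0.5 mL/hr × 129921.3 ng/mL = 64960.63 ng/hr
64960.63 ng/hr ÷ 60 min/hr = 1082.677 ng/min
1082.677 ng/min ÷ 133.9 kg = 8.085714 ng/kg/min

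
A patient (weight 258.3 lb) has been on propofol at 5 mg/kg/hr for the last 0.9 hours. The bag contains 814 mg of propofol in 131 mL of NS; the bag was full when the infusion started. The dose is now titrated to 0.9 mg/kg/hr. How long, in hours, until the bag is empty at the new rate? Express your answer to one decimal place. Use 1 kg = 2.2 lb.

Initial rate:
Weight = 258.3 lb ÷ 2.2 lb/kg = 117.4091 kg
Dose = 5 mg/kg/hr × 117.4091 kg = 587.0455 mg/hr
Concentration = 814 mg ÷ 131 mL = 6.21374 mg/mL
Rate = 587.0455 mg/hr ÷ 6.21374 mg/mL = 94.47537 mL/hr
Volume infused so far = 94.47537 mL/hr × 0.9 hr = 85.02784 mL
Volume remaining = 131 − 85.02784 = 45.97216 mL
New rate:
Dose = 0.9 mg/kg/hr × 117.4091 kg = 105.6682 mg/hr
Rate = 105.6682 mg/hr ÷ 6.21374 mg/mL = 17.00557 mL/hr
Time remaining = 45.97216 mL ÷ 17.00557 mL/hr = 2.70336 hr

2.7 hours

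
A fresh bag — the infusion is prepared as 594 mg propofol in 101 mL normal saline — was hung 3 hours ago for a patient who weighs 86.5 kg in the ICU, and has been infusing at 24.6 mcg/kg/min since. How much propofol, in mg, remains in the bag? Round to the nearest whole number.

Dose = 24.6 mcg/kg/min × 86.5 kg = 2127.9 mcg/min
2127.9 mcg/min × 60 min/hr = 127674 mcg/hr
Concentration = 594 mg ÷ 101 mL = 5.881188 mg/mL = 5881.188 mcg/mL
Rate = 127674 mcg/hr ÷ 5881.188 mcg/mL = 21.70888 mL/hr
Volume infused = 21.70888 mL/hr × 3 hr = 65.12664 mL
Volume remaining = 101 − 65.12664 = 35.87336 mL
Drug remaining = 35.87336 mL × 5881.188 mcg/mL = 210978 mcg = 210.978 mg

211 mg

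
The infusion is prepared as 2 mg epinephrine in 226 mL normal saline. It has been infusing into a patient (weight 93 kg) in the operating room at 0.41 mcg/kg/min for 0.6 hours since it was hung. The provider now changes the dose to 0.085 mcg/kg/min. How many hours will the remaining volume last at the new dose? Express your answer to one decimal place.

1.3 hours

Initial rate:
Dose = 0.41 mcg/kg/min × 93 kg = 38.13 mcg/min
38.13 mcg/min × 60 min/hr = 2287.8 mcg/hr
Concentration = 2 mg ÷ 226 mL = 0.008849558 mg/mL = 8.849558 mcg/mL
Rate = 2287.8 mcg/hr ÷ 8.849558 mcg/mL = 258.5214 mL/hr
Volume infused so far = 258.5214 mL/hr × 0.6 hr = 155.1128 mL
Volume remaining = 226 − 155.1128 = 70.88716 mL
New rate:
Dose = 0.085 mcg/kg/min × 93 kg = 7.905 mcg/min
7.905 mcg/min × 60 min/hr = 474.3 mcg/hr
Rate = 474.3 mcg/hr ÷ 8.849558 mcg/mL = 53.5959 mL/hr
Time remaining = 70.88716 mL ÷ 53.5959 mL/hr = 1.322623 hr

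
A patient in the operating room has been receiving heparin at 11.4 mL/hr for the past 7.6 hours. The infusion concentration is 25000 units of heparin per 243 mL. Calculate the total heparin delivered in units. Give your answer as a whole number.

8914 units

Concentration = 25000 units ÷ 243 mL = 102.8807 units/mL
Drug rate = 11.4 mL/hr × 102.8807 units/mL = 1172.84 units/hr
Total = 1172.84 units/hr × 7.6 hr = 8913.58 units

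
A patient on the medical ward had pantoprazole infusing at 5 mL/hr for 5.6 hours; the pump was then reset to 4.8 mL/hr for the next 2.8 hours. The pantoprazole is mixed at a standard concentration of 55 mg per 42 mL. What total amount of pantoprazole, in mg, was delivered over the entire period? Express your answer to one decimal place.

54.3 mg

Concentration = 55 mg ÷ 42 mL = 1.309524 mg/mL
Stage 1: 5 mL/hr × 5.6 hr = 28 mL → 28 mL × 1.309524 mg/mL = 36.66667 mg
Stage 2: 4.8 mL/hr × 2.8 hr = 13.44 mL → 13.44 mL × 1.309524 mg/mL = 17.6 mg
Total = 36.66667 + 17.6 = 54.26667 mg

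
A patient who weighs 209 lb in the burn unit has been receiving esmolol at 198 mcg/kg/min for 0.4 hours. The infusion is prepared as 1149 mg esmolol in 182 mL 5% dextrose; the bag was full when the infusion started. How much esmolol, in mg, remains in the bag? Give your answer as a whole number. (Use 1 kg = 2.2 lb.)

698 mg

Weight = 209 lb ÷ 2.2 lb/kg = 95 kg
Dose = 198 mcg/kg/min × 95 kg = 18810 mcg/min
18810 mcg/min × 60 min/hr = 1128600 mcg/hr
Concentration = 1149 mg ÷ 182 mL = 6.313187 mg/mL = 6313.187 mcg/mL
Rate = 1128600 mcg/hr ÷ 6313.187 mcg/mL = 178.7687 mL/hr
Volume infused = 178.7687 mL/hr × 0.4 hr = 71.50747 mL
Volume remaining = 182 − 71.50747 = 110.4925 mL
Drug remaining = 110.4925 mL × 6313.187 mcg/mL = 697560 mcg = 697.56 mg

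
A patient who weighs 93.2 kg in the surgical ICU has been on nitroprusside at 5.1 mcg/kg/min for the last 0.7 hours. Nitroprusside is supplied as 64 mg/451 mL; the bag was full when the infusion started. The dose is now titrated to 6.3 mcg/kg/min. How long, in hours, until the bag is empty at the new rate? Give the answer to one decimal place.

1.2 hours

Initial rate:
Dose = 5.1 mcg/kg/min × 93.2 kg = 475.32 mcg/min
475.32 mcg/min × 60 min/hr = 28519.2 mcg/hr
Concentration = 64 mg ÷ 451 mL = 0.1419069 mg/mL = 141.9069 mcg/mL
Rate = 28519.2 mcg/hr ÷ 141.9069 mcg/mL = 200.9712 mL/hr
Volume infused so far = 200.9712 mL/hr × 0.7 hr = 140.6799 mL
Volume remaining = 451 − 140.6799 = 310.3201 mL
New rate:
Dose = 6.3 mcg/kg/min × 93.2 kg = 587.16 mcg/min
587.16 mcg/min × 60 min/hr = 35229.6 mcg/hr
Rate = 35229.6 mcg/hr ÷ 141.9069 mcg/mL = 248.2586 mL/hr
Time remaining = 310.3201 mL ÷ 248.2586 mL/hr = 1.249988 hr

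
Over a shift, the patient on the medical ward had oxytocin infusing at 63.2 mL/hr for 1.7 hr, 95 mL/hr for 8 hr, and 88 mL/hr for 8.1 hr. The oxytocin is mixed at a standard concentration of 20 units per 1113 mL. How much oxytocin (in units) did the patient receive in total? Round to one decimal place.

Concentration = 20 units ÷ 1113 mL = 0.01796945 units/mL
Stage 1: 63.2 mL/hr × 1.7 hr = 107.44 mL → 107.44 mL × 0.01796945 units/mL = 1.930638 units
Stage 2: 95 mL/hr × 8 hr = 760 mL → 760 mL × 0.01796945 units/mL = 13.65678 units
Stage 3: 88 mL/hr × 8.1 hr = 712.8 mL → 712.8 mL × 0.01796945 units/mL = 12.80863 units
Total = 1.930638 + 13.65678 + 12.80863 = 28.39605 units

28.4 units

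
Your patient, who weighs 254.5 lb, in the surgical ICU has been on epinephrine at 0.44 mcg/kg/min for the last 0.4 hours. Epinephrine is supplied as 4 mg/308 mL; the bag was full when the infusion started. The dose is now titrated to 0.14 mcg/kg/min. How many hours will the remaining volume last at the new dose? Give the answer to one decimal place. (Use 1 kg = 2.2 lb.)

2.9 hours

Initial rate:
Weight = 254.5 lb ÷ 2.2 lb/kg = 115.6818 kg
Dose = 0.44 mcg/kg/min × 115.6818 kg = 50.9 mcg/min
50.9 mcg/min × 60 min/hr = 3054 mcg/hr
Concentration = 4 mg ÷ 308 mL = 0.01298701 mg/mL = 12.98701 mcg/mL
Rate = 3054 mcg/hr ÷ 12.98701 mcg/mL = 235.158 mL/hr
Volume infused so far = 235.158 mL/hr × 0.4 hr = 94.0632 mL
Volume remaining = 308 − 94.0632 = 213.9368 mL
New rate:
Dose = 0.14 mcg/kg/min × 115.6818 kg = 16.19545 mcg/min
16.19545 mcg/min × 60 min/hr = 971.7273 mcg/hr
Rate = 971.7273 mcg/hr ÷ 12.98701 mcg/mL = 74.823 mL/hr
Time remaining = 213.9368 mL ÷ 74.823 mL/hr = 2.859238 hr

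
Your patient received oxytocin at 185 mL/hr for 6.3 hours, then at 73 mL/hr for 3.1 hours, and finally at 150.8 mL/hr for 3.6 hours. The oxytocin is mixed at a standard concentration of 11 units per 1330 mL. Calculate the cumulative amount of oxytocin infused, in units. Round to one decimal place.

Concentration = 11 units ÷ 1330 mL = 0.008270677 units/mL
Stage 1: 185 mL/hr × 6.3 hr = 1165.5 mL → 1165.5 mL × 0.008270677 units/mL = 9.639474 units
Stage 2: 73 mL/hr × 3.1 hr = 226.3 mL → 226.3 mL × 0.008270677 units/mL = 1.871654 units
Stage 3: 150.8 mL/hr × 3.6 hr = 542.88 mL → 542.88 mL × 0.008270677 units/mL = 4.489985 units
Total = 9.639474 + 1.871654 + 4.489985 = 16.00111 units

16.0 units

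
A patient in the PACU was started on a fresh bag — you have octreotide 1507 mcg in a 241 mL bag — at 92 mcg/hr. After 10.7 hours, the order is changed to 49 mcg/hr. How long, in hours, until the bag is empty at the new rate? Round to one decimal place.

Initial rate:
Concentration = 1507 mcg ÷ 241 mL = 6.253112 mcg/mL
Rate = 92 mcg/hr ÷ 6.253112 mcg/mL = 14.71267 mL/hr
Volume infused so far = 14.71267 mL/hr × 10.7 hr = 157.4256 mL
Volume remaining = 241 − 157.4256 = 83.57439 mL
New rate:
Rate = 49 mcg/hr ÷ 6.253112 mcg/mL = 7.836098 mL/hr
Time remaining = 83.57439 mL ÷ 7.836098 mL/hr = 10.66531 hr

10.7 hours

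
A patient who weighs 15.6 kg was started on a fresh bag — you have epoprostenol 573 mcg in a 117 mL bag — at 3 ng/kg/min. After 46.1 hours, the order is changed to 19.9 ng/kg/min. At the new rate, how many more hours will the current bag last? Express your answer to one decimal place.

Initial rate:
Dose = 3 ng/kg/min × 15.6 kg = 46.8 ng/min
46.8 ng/min × 60 min/hr = 2808 ng/hr
Concentration = 573 mcg ÷ 117 mL = 4.897436 mcg/mL = 4897.436 ng/mL
Rate = 2808 ng/hr ÷ 4897.436 ng/mL = 0.5733613 mL/hr
Volume infused so far = 0.5733613 mL/hr × 46.1 hr = 26.43195 mL
Volume remaining = 117 − 26.43195 = 90.56805 mL
New rate:
Dose = 19.9 ng/kg/min × 15.6 kg = 310.44 ng/min
310.44 ng/min × 60 min/hr = 18626.4 ng/hr
Rate = 18626.4 ng/hr ÷ 4897.436 ng/mL = 3.803296 mL/hr
Time remaining = 90.56805 mL ÷ 3.803296 mL/hr = 23.81304 hr

23.8 hours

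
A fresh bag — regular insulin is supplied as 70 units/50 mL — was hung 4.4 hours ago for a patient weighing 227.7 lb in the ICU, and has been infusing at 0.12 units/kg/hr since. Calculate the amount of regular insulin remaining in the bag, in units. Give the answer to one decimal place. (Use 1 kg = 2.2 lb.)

Weight = 227.7 lb ÷ 2.2 lb/kg = 103.5 kg
Dose = 0.12 units/kg/hr × 103.5 kg = 12.42 units/hr
Concentration = 70 units ÷ 50 mL = 1.4 units/mL
Rate = 12.42 units/hr ÷ 1.4 units/mL = 8.871429 mL/hr
Volume infused = 8.871429 mL/hr × 4.4 hr = 39.03429 mL
Volume remaining = 50 − 39.03429 = 10.96571 mL
Drug remaining = 10.96571 mL × 1.4 units/mL = 15.352 units

15.4 units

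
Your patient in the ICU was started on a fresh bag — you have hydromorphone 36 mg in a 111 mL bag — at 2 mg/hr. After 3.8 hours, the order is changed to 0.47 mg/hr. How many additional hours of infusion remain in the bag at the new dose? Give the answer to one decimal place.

Initial rate:
Concentration = 36 mg ÷ 111 mL = 0.3243243 mg/mL
Rate = 2 mg/hr ÷ 0.3243243 mg/mL = 6.166667 mL/hr
Volume infused so far = 6.166667 mL/hr × 3.8 hr = 23.43333 mL
Volume remaining = 111 − 23.43333 = 87.56667 mL
New rate:
Rate = 0.47 mg/hr ÷ 0.3243243 mg/mL = 1.449167 mL/hr
Time remaining = 87.56667 mL ÷ 1.449167 mL/hr = 60.42553 hr

60.4 hours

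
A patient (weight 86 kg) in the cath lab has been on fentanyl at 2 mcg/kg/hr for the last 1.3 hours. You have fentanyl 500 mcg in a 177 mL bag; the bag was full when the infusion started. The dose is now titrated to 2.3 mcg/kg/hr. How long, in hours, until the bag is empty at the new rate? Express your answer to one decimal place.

Initial rate:
Dose = 2 mcg/kg/hr × 86 kg = 172 mcg/hr
Concentration = 500 mcg ÷ 177 mL = 2.824859 mcg/mL
Rate = 172 mcg/hr ÷ 2.824859 mcg/mL = 60.888 mL/hr
Volume infused so far = 60.888 mL/hr × 1.3 hr = 79.1544 mL
Volume remaining = 177 − 79.1544 = 97.8456 mL
New rate:
Dose = 2.3 mcg/kg/hr × 86 kg = 197.8 mcg/hr
Rate = 197.8 mcg/hr ÷ 2.824859 mcg/mL = 70.0212 mL/hr
Time remaining = 97.8456 mL ÷ 70.0212 mL/hr = 1.397371 hr

1.4 hours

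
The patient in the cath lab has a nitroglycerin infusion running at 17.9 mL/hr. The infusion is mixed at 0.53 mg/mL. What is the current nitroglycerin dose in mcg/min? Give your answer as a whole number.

158 mcg/min

Concentration = 0.53 mg/mL = 530 mcg/mL
Drug rate = 17.9 mL/hr × 530 mcg/mL = 9487 mcg/hr
9487 mcg/hr ÷ 60 min/hr = 158.1167 mcg/min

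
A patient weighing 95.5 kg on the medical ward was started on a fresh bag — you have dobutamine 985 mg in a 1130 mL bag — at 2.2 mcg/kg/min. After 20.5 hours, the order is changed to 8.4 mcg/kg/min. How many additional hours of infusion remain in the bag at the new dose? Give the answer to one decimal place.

Initial rate:
Dose = 2.2 mcg/kg/min × 95.5 kg = 210.1 mcg/min
210.1 mcg/min × 60 min/hr = 12606 mcg/hr
Concentration = 985 mg ÷ 1130 mL = 0.8716814 mg/mL = 871.6814 mcg/mL
Rate = 12606 mcg/hr ÷ 871.6814 mcg/mL = 14.46171 mL/hr
Volume infused so far = 14.46171 mL/hr × 20.5 hr = 296.465 mL
Volume remaining = 1130 − 296.465 = 833.535 mL
New rate:
Dose = 8.4 mcg/kg/min × 95.5 kg = 802.2 mcg/min
802.2 mcg/min × 60 min/hr = 48132 mcg/hr
Rate = 48132 mcg/hr ÷ 871.6814 mcg/mL = 55.21742 mL/hr
Time remaining = 833.535 mL ÷ 55.21742 mL/hr = 15.09551 hr

15.1 hours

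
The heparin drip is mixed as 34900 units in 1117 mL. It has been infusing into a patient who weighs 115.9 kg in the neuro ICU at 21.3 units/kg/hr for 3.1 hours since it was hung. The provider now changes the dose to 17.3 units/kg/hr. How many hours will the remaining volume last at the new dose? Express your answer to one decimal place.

Initial rate:
Dose = 21.3 units/kg/hr × 115.9 kg = 2468.67 units/hr
Concentration = 34900 units ÷ 1117 mL = 31.2444 units/mL
Rate = 2468.67 units/hr ÷ 31.2444 units/mL = 79.01159 mL/hr
Volume infused so far = 79.01159 mL/hr × 3.1 hr = 244.9359 mL
Volume remaining = 1117 − 244.9359 = 872.0641 mL
New rate:
Dose = 17.3 units/kg/hr × 115.9 kg = 2005.07 units/hr
Rate = 2005.07 units/hr ÷ 31.2444 units/mL = 64.17373 mL/hr
Time remaining = 872.0641 mL ÷ 64.17373 mL/hr = 13.58911 hr

13.6 hours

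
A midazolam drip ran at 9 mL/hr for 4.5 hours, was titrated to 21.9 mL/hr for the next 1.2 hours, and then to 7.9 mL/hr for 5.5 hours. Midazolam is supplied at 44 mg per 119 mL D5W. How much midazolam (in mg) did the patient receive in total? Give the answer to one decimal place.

40.8 mg

Concentration = 44 mg ÷ 119 mL = 0.3697479 mg/mL
Stage 1: 9 mL/hr × 4.5 hr = 40.5 mL → 40.5 mL × 0.3697479 mg/mL = 14.97479 mg
Stage 2: 21.9 mL/hr × 1.2 hr = 26.28 mL → 26.28 mL × 0.3697479 mg/mL = 9.716975 mg
Stage 3: 7.9 mL/hr × 5.5 hr = 43.45 mL → 43.45 mL × 0.3697479 mg/mL = 16.06555 mg
Total = 14.97479 + 9.716975 + 16.06555 = 40.75731 mg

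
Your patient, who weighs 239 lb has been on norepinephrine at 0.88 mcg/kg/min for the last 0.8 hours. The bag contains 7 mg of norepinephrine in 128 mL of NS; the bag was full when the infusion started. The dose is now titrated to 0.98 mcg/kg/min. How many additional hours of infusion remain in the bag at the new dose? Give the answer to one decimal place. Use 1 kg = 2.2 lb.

0.4 hours

Initial rate:
Weight = 239 lb ÷ 2.2 lb/kg = 108.6364 kg
Dose = 0.88 mcg/kg/min × 108.6364 kg = 95.6 mcg/min
95.6 mcg/min × 60 min/hr = 5736 mcg/hr
Concentration = 7 mg ÷ 128 mL = 0.0546875 mg/mL = 54.6875 mcg/mL
Rate = 5736 mcg/hr ÷ 54.6875 mcg/mL = 104.8869 mL/hr
Volume infused so far = 104.8869 mL/hr × 0.8 hr = 83.90949 mL
Volume remaining = 128 − 83.90949 = 44.09051 mL
New rate:
Dose = 0.98 mcg/kg/min × 108.6364 kg = 106.4636 mcg/min
106.4636 mcg/min × 60 min/hr = 6387.818 mcg/hr
Rate = 6387.818 mcg/hr ÷ 54.6875 mcg/mL = 116.8058 mL/hr
Time remaining = 44.09051 mL ÷ 116.8058 mL/hr = 0.3774685 hr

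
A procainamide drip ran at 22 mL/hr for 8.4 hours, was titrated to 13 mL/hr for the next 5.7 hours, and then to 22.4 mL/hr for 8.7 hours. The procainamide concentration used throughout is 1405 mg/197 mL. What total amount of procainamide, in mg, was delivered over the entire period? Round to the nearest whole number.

Concentration = 1405 mg ÷ 197 mL = 7.13198 mg/mL
Stage 1: 22 mL/hr × 8.4 hr = 184.8 mL → 184.8 mL × 7.13198 mg/mL = 1317.99 mg
Stage 2: 13 mL/hr × 5.7 hr = 74.1 mL → 74.1 mL × 7.13198 mg/mL = 528.4797 mg
Stage 3: 22.4 mL/hr × 8.7 hr = 194.88 mL → 194.88 mL × 7.13198 mg/mL = 1389.88 mg
Total = 1317.99 + 528.4797 + 1389.88 = 3236.35 mg

3236 mg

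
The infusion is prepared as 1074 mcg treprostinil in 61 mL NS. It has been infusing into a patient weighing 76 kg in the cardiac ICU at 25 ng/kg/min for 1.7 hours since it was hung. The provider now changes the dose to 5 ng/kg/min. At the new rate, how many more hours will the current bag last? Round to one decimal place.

Initial rate:
Dose = 25 ng/kg/min × 76 kg = 1900 ng/min
1900 ng/min × 60 min/hr = 114000 ng/hr
Concentration = 1074 mcg ÷ 61 mL = 17.60656 mcg/mL = 17606.56 ng/mL
Rate = 114000 ng/hr ÷ 17606.56 ng/mL = 6.47486 mL/hr
Volume infused so far = 6.47486 mL/hr × 1.7 hr = 11.00726 mL
Volume remaining = 61 − 11.00726 = 49.99274 mL
New rate:
Dose = 5 ng/kg/min × 76 kg = 380 ng/min
380 ng/min × 60 min/hr = 22800 ng/hr
Rate = 22800 ng/hr ÷ 17606.56 ng/mL = 1.294972 mL/hr
Time remaining = 49.99274 mL ÷ 1.294972 mL/hr = 38.60526 hr

38.6 hours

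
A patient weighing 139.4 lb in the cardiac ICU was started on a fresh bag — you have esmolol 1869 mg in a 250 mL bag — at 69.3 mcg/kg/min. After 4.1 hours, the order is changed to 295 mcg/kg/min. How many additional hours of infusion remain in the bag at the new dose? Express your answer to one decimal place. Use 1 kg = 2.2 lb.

0.7 hours

Initial rate:
Weight = 139.4 lb ÷ 2.2 lb/kg = 63.36364 kg
Dose = 69.3 mcg/kg/min × 63.36364 kg = 4391.1 mcg/min
4391.1 mcg/min × 60 min/hr = 263466 mcg/hr
Concentration = 1869 mg ÷ 250 mL = 7.476 mg/mL = 7476 mcg/mL
Rate = 263466 mcg/hr ÷ 7476 mcg/mL = 35.24157 mL/hr
Volume infused so far = 35.24157 mL/hr × 4.1 hr = 144.4904 mL
Volume remaining = 250 − 144.4904 = 105.5096 mL
New rate:
Dose = 295 mcg/kg/min × 63.36364 kg = 18692.27 mcg/min
18692.27 mcg/min × 60 min/hr = 1121536 mcg/hr
Rate = 1121536 mcg/hr ÷ 7476 mcg/mL = 150.0182 mL/hr
Time remaining = 105.5096 mL ÷ 150.0182 mL/hr = 0.7033115 hr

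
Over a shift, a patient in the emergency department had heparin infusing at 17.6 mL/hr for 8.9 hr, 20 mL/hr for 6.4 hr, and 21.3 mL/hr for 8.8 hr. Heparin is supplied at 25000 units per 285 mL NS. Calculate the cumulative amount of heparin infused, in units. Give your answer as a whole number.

Concentration = 25000 units ÷ 285 mL = 87.7193 units/mL
Stage 1: 17.6 mL/hr × 8.9 hr = 156.64 mL → 156.64 mL × 87.7193 units/mL = 13740.35 units
Stage 2: 20 mL/hr × 6.4 hr = 128 mL → 128 mL × 87.7193 units/mL = 11228.07 units
Stage 3: 21.3 mL/hr × 8.8 hr = 187.44 mL → 187.44 mL × 87.7193 units/mL = 16442.11 units
Total = 13740.35 + 11228.07 + 16442.11 = 41410.53 units

41411 units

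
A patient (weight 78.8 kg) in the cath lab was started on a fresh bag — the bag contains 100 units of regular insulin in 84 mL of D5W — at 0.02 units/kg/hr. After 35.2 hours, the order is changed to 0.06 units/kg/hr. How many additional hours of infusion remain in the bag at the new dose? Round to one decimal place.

Initial rate:
Dose = 0.02 units/kg/hr × 78.8 kg = 1.576 units/hr
Concentration = 100 units ÷ 84 mL = 1.190476 units/mL
Rate = 1.576 units/hr ÷ 1.190476 units/mL = 1.32384 mL/hr
Volume infused so far = 1.32384 mL/hr × 35.2 hr = 46.59917 mL
Volume remaining = 84 − 46.59917 = 37.40083 mL
New rate:
Dose = 0.06 units/kg/hr × 78.8 kg = 4.728 units/hr
Rate = 4.728 units/hr ÷ 1.190476 units/mL = 3.97152 mL/hr
Time remaining = 37.40083 mL ÷ 3.97152 mL/hr = 9.417259 hr

9.4 hours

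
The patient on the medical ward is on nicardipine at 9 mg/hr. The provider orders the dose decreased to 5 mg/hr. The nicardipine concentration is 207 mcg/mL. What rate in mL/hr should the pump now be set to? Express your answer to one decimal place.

Concentration = 207 mcg/mL = 0.207 mg/mL
Rate = 5 mg/hr ÷ 0.207 mg/mL = 24.15459 mL/hr

24.2 mL/hr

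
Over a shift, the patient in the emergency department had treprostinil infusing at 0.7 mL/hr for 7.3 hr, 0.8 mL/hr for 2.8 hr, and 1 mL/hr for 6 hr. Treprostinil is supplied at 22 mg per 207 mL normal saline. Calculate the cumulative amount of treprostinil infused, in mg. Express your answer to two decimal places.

Concentration = 22 mg ÷ 207 mL = 0.1062802 mg/mL
Stage 1: 0.7 mL/hr × 7.3 hr = 5.11 mL → 5.11 mL × 0.1062802 mg/mL = 0.5430918 mg
Stage 2: 0.8 mL/hr × 2.8 hr = 2.24 mL → 2.24 mL × 0.1062802 mg/mL = 0.2380676 mg
Stage 3: 1 mL/hr × 6 hr = 6 mL → 6 mL × 0.1062802 mg/mL = 0.6376812 mg
Total = 0.5430918 + 0.2380676 + 0.6376812 = 1.418841 mg

1.42 mg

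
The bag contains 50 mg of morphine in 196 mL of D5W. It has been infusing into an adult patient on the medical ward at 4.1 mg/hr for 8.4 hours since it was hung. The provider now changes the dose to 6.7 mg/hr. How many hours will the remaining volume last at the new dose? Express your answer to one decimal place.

Initial rate:
Concentration = 50 mg ÷ 196 mL = 0.255102 mg/mL
Rate = 4.1 mg/hr ÷ 0.255102 mg/mL = 16.072 mL/hr
Volume infused so far = 16.072 mL/hr × 8.4 hr = 135.0048 mL
Volume remaining = 196 − 135.0048 = 60.9952 mL
New rate:
Rate = 6.7 mg/hr ÷ 0.255102 mg/mL = 26.264 mL/hr
Time remaining = 60.9952 mL ÷ 26.264 mL/hr = 2.322388 hr

2.3 hours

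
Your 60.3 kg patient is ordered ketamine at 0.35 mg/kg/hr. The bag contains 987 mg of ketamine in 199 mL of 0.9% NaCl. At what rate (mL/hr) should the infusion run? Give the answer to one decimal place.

Dose = 0.35 mg/kg/hr × 60.3 kg = 21.105 mg/hr
Concentration = 987 mg ÷ 199 mL = 4.959799 mg/mL
Rate = 21.105 mg/hr ÷ 4.959799 mg/mL = 4.255213 mL/hr

4.3 mL/hr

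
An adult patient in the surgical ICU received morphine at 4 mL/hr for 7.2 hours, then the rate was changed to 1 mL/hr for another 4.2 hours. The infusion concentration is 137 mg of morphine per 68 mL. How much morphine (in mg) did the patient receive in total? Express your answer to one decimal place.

Concentration = 137 mg ÷ 68 mL = 2.014706 mg/mL
Stage 1: 4 mL/hr × 7.2 hr = 28.8 mL → 28.8 mL × 2.014706 mg/mL = 58.02353 mg
Stage 2: 1 mL/hr × 4.2 hr = 4.2 mL → 4.2 mL × 2.014706 mg/mL = 8.461765 mg
Total = 58.02353 + 8.461765 = 66.48529 mg

66.5 mg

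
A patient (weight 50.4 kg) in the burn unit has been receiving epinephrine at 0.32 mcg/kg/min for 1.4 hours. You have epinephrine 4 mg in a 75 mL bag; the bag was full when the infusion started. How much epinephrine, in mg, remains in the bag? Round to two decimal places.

Dose = 0.32 mcg/kg/min × 50.4 kg = 16.128 mcg/min
16.128 mcg/min × 60 min/hr = 967.68 mcg/hr
Concentration = 4 mg ÷ 75 mL = 0.05333333 mg/mL = 53.33333 mcg/mL
Rate = 967.68 mcg/hr ÷ 53.33333 mcg/mL = 18.144 mL/hr
Volume infused = 18.144 mL/hr × 1.4 hr = 25.4016 mL
Volume remaining = 75 − 25.4016 = 49.5984 mL
Drug remaining = 49.5984 mL × 53.33333 mcg/mL = 2645.248 mcg = 2.645248 mg

2.65 mg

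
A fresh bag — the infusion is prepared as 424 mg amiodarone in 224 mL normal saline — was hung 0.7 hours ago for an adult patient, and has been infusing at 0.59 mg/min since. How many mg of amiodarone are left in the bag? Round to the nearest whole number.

0.59 mg/min × 60 min/hr = 35.4 mg/hr
Concentration = 424 mg ÷ 224 mL = 1.892857 mg/mL
Rate = 35.4 mg/hr ÷ 1.892857 mg/mL = 18.70189 mL/hr
Volume infused = 18.70189 mL/hr × 0.7 hr = 13.09132 mL
Volume remaining = 224 − 13.09132 = 210.9087 mL
Drug remaining = 210.9087 mL × 1.892857 mg/mL = 399.22 mg

399 mg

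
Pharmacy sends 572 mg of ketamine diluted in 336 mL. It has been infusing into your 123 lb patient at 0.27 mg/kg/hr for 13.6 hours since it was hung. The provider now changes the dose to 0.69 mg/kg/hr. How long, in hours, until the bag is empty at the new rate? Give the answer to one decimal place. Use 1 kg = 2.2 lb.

9.5 hours

Initial rate:
Weight = 123 lb ÷ 2.2 lb/kg = 55.90909 kg
Dose = 0.27 mg/kg/hr × 55.90909 kg = 15.09545 mg/hr
Concentration = 572 mg ÷ 336 mL = 1.702381 mg/mL
Rate = 15.09545 mg/hr ÷ 1.702381 mg/mL = 8.86726 mL/hr
Volume infused so far = 8.86726 mL/hr × 13.6 hr = 120.5947 mL
Volume remaining = 336 − 120.5947 = 215.4053 mL
New rate:
Dose = 0.69 mg/kg/hr × 55.90909 kg = 38.57727 mg/hr
Rate = 38.57727 mg/hr ÷ 1.702381 mg/mL = 22.66078 mL/hr
Time remaining = 215.4053 mL ÷ 22.66078 mL/hr = 9.505644 hr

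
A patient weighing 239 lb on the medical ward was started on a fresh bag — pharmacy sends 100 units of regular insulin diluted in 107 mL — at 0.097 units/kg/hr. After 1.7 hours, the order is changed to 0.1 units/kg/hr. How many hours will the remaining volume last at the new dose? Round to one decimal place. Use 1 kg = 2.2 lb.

Initial rate:
Weight = 239 lb ÷ 2.2 lb/kg = 108.6364 kg
Dose = 0.097 units/kg/hr × 108.6364 kg = 10.53773 units/hr
Concentration = 100 units ÷ 107 mL = 0.9345794 units/mL
Rate = 10.53773 units/hr ÷ 0.9345794 units/mL = 11.27537 mL/hr
Volume infused so far = 11.27537 mL/hr × 1.7 hr = 19.16813 mL
Volume remaining = 107 − 19.16813 = 87.83187 mL
New rate:
Dose = 0.1 units/kg/hr × 108.6364 kg = 10.86364 units/hr
Rate = 10.86364 units/hr ÷ 0.9345794 units/mL = 11.62409 mL/hr
Time remaining = 87.83187 mL ÷ 11.62409 mL/hr = 7.556021 hr

7.6 hours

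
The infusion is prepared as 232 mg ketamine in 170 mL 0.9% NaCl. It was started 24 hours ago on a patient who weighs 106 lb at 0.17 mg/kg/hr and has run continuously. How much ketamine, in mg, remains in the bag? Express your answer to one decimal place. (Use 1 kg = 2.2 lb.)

Weight = 106 lb ÷ 2.2 lb/kg = 48.18182 kg
Dose = 0.17 mg/kg/hr × 48.18182 kg = 8.190909 mg/hr
Concentration = 232 mg ÷ 170 mL = 1.364706 mg/mL
Rate = 8.190909 mg/hr ÷ 1.364706 mg/mL = 6.001959 mL/hr
Volume infused = 6.001959 mL/hr × 24 hr = 144.047 mL
Volume remaining = 170 − 144.047 = 25.95298 mL
Drug remaining = 25.95298 mL × 1.364706 mg/mL = 35.41818 mg

35.4 mg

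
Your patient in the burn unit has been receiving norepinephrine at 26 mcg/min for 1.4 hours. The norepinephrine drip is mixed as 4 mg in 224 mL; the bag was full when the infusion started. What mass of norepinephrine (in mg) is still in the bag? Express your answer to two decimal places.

1.82 mg

26 mcg/min × 60 min/hr = 1560 mcg/hr
Concentration = 4 mg ÷ 224 mL = 0.01785714 mg/mL = 17.85714 mcg/mL
Rate = 1560 mcg/hr ÷ 17.85714 mcg/mL = 87.36 mL/hr
Volume infused = 87.36 mL/hr × 1.4 hr = 122.304 mL
Volume remaining = 224 − 122.304 = 101.696 mL
Drug remaining = 101.696 mL × 17.85714 mcg/mL = 1816 mcg = 1.816 mg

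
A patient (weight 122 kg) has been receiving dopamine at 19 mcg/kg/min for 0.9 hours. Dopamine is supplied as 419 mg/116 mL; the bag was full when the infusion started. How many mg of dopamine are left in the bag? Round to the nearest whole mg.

294 mg

Dose = 19 mcg/kg/min × 122 kg = 2318 mcg/min
2318 mcg/min × 60 min/hr = 139080 mcg/hr
Concentration = 419 mg ÷ 116 mL = 3.612069 mg/mL = 3612.069 mcg/mL
Rate = 139080 mcg/hr ÷ 3612.069 mcg/mL = 38.50425 mL/hr
Volume infused = 38.50425 mL/hr × 0.9 hr = 34.65382 mL
Volume remaining = 116 − 34.65382 = 81.34618 mL
Drug remaining = 81.34618 mL × 3612.069 mcg/mL = 293828 mcg = 293.828 mg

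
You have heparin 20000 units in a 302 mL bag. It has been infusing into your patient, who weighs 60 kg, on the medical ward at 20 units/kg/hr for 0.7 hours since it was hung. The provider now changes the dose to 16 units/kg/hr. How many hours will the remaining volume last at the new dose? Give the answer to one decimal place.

20.0 hours

Initial rate:
Dose = 20 units/kg/hr × 60 kg = 1200 units/hr
Concentration = 20000 units ÷ 302 mL = 66.22517 units/mL
Rate = 1200 units/hr ÷ 66.22517 units/mL = 18.12 mL/hr
Volume infused so far = 18.12 mL/hr × 0.7 hr = 12.684 mL
Volume remaining = 302 − 12.684 = 289.316 mL
New rate:
Dose = 16 units/kg/hr × 60 kg = 960 units/hr
Rate = 960 units/hr ÷ 66.22517 units/mL = 14.496 mL/hr
Time remaining = 289.316 mL ÷ 14.496 mL/hr = 19.95833 hr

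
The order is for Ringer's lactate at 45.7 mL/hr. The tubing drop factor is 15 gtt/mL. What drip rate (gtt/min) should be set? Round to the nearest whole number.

11 gtt/min

45.7 mL/hr ÷ 60 min/hr = 0.7616667 mL/min
0.7616667 mL/min × 15 gtt/mL = 11.425 gtt/min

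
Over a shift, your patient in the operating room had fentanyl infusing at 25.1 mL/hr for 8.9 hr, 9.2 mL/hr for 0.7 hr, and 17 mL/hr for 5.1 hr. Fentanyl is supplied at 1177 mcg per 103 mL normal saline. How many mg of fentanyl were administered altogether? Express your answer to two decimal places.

3.62 mg

Concentration = 1177 mcg ÷ 103 mL = 11.42718 mcg/mL
Stage 1: 25.1 mL/hr × 8.9 hr = 223.39 mL → 223.39 mL × 11.42718 mcg/mL = 2552.719 mcg
Stage 2: 9.2 mL/hr × 0.7 hr = 6.44 mL → 6.44 mL × 11.42718 mcg/mL = 73.59107 mcg
Stage 3: 17 mL/hr × 5.1 hr = 86.7 mL → 86.7 mL × 11.42718 mcg/mL = 990.7369 mcg
Total = 2552.719 + 73.59107 + 990.7369 = 3617.047 mcg = 3.617047 mg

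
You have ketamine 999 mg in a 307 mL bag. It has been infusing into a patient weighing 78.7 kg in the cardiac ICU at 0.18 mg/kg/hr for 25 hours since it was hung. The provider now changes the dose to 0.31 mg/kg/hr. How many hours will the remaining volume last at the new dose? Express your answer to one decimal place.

Initial rate:
Dose = 0.18 mg/kg/hr × 78.7 kg = 14.166 mg/hr
Concentration = 999 mg ÷ 307 mL = 3.254072 mg/mL
Rate = 14.166 mg/hr ÷ 3.254072 mg/mL = 4.353315 mL/hr
Volume infused so far = 4.353315 mL/hr × 25 hr = 108.8329 mL
Volume remaining = 307 − 108.8329 = 198.1671 mL
New rate:
Dose = 0.31 mg/kg/hr × 78.7 kg = 24.397 mg/hr
Rate = 24.397 mg/hr ÷ 3.254072 mg/mL = 7.497376 mL/hr
Time remaining = 198.1671 mL ÷ 7.497376 mL/hr = 26.43153 hr

26.4 hours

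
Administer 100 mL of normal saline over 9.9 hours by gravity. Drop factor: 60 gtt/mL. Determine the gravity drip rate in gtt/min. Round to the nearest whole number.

10 gtt/min

100 mL ÷ (9.9 hr × 60 = 594 min) = 0.1683502 mL/min
0.1683502 mL/min × 60 gtt/mL = 10.10101 gtt/min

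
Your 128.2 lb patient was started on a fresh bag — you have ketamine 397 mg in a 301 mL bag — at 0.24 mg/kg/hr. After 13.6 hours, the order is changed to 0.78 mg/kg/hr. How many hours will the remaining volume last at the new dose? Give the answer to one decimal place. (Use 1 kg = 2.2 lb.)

Initial rate:
Weight = 128.2 lb ÷ 2.2 lb/kg = 58.27273 kg
Dose = 0.24 mg/kg/hr × 58.27273 kg = 13.98545 mg/hr
Concentration = 397 mg ÷ 301 mL = 1.318937 mg/mL
Rate = 13.98545 mg/hr ÷ 1.318937 mg/mL = 10.60358 mL/hr
Volume infused so far = 10.60358 mL/hr × 13.6 hr = 144.2087 mL
Volume remaining = 301 − 144.2087 = 156.7913 mL
New rate:
Dose = 0.78 mg/kg/hr × 58.27273 kg = 45.45273 mg/hr
Rate = 45.45273 mg/hr ÷ 1.318937 mg/mL = 34.46164 mL/hr
Time remaining = 156.7913 mL ÷ 34.46164 mL/hr = 4.549734 hr

4.5 hours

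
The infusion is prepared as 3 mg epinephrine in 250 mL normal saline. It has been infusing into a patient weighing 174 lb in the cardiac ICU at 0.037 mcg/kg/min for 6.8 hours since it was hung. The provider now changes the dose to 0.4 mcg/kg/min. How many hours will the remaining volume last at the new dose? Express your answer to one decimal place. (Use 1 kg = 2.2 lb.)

1.0 hours

Initial rate:
Weight = 174 lb ÷ 2.2 lb/kg = 79.09091 kg
Dose = 0.037 mcg/kg/min × 79.09091 kg = 2.926364 mcg/min
2.926364 mcg/min × 60 min/hr = 175.5818 mcg/hr
Concentration = 3 mg ÷ 250 mL = 0.012 mg/mL = 12 mcg/mL
Rate = 175.5818 mcg/hr ÷ 12 mcg/mL = 14.63182 mL/hr
Volume infused so far = 14.63182 mL/hr × 6.8 hr = 99.49636 mL
Volume remaining = 250 − 99.49636 = 150.5036 mL
New rate:
Dose = 0.4 mcg/kg/min × 79.09091 kg = 31.63636 mcg/min
31.63636 mcg/min × 60 min/hr = 1898.182 mcg/hr
Rate = 1898.182 mcg/hr ÷ 12 mcg/mL = 158.1818 mL/hr
Time remaining = 150.5036 mL ÷ 158.1818 mL/hr = 0.9514598 hr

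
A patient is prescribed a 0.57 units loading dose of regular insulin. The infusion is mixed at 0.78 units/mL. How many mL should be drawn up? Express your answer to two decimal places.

Volume = 0.57 units ÷ 0.78 units/mL = 0.7307692 mL

0.73 mL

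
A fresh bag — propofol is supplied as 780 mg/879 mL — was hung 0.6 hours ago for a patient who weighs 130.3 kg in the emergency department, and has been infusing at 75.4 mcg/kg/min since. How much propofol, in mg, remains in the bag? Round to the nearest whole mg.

426 mg

Dose = 75.4 mcg/kg/min × 130.3 kg = 9824.62 mcg/min
9824.62 mcg/min × 60 min/hr = 589477.2 mcg/hr
Concentration = 780 mg ÷ 879 mL = 0.887372 mg/mL = 887.372 mcg/mL
Rate = 589477.2 mcg/hr ÷ 887.372 mcg/mL = 664.2955 mL/hr
Volume infused = 664.2955 mL/hr × 0.6 hr = 398.5773 mL
Volume remaining = 879 − 398.5773 = 480.4227 mL
Drug remaining = 480.4227 mL × 887.372 mcg/mL = 426313.7 mcg = 426.3137 mg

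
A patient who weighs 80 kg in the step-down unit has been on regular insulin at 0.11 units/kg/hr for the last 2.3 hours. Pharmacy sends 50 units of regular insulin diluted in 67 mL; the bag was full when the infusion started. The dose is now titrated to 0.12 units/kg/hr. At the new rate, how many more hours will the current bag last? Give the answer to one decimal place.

3.1 hours

Initial rate:
Dose = 0.11 units/kg/hr × 80 kg = 8.8 units/hr
Concentration = 50 units ÷ 67 mL = 0.7462687 units/mL
Rate = 8.8 units/hr ÷ 0.7462687 units/mL = 11.792 mL/hr
Volume infused so far = 11.792 mL/hr × 2.3 hr = 27.1216 mL
Volume remaining = 67 − 27.1216 = 39.8784 mL
New rate:
Dose = 0.12 units/kg/hr × 80 kg = 9.6 units/hr
Rate = 9.6 units/hr ÷ 0.7462687 units/mL = 12.864 mL/hr
Time remaining = 39.8784 mL ÷ 12.864 mL/hr = 3.1 hr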